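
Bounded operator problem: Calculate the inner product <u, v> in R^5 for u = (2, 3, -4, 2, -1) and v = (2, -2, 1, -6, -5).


Computing the standard inner product <u, v> = sum u_i * v_i
= 2*2 + 3*-2 + -4*1 + 2*-6 + -1*-5
= 4 + -6 + -4 + -12 + 5
= -13

-13


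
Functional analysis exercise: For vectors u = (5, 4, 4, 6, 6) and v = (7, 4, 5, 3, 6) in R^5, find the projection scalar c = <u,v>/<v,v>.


Computing <u,v> = 5*7 + 4*4 + 4*5 + 6*3 + 6*6 = 125
Computing <v,v> = 7^2 + 4^2 + 5^2 + 3^2 + 6^2 = 135
Projection coefficient = 125/135 = 0.9259

0.9259


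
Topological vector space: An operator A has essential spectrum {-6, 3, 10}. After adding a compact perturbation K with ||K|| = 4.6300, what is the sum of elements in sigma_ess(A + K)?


By Weyl's theorem, the essential spectrum is invariant under compact perturbations.
sigma_ess(A + K) = sigma_ess(A) = {-6, 3, 10}
Sum = -6 + 3 + 10 = 7

7


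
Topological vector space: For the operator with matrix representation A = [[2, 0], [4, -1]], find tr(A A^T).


trace(A * A^T) = sum of squares of all entries
= 2^2 + 0^2 + 4^2 + (-1)^2
= 4 + 0 + 16 + 1
= 21

21


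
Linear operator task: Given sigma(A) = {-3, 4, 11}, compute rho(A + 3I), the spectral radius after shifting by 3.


Spectrum of A + 3I = {0, 7, 14}
Spectral radius = max |lambda| over the shifted spectrum
= max(0, 7, 14) = 14

14


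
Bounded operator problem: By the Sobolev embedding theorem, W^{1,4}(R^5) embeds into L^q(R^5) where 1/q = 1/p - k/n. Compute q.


Using the Sobolev embedding formula: 1/q = 1/p - k/n
1/q = 1/4 - 1/5 = 1/20
q = 1/(1/20) = 20

20.0000


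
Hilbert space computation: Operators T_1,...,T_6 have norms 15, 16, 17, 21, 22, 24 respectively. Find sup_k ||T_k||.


By the Uniform Boundedness Principle, the supremum of norms is finite.
sup_k ||T_k|| = max(15, 16, 17, 21, 22, 24) = 24

24


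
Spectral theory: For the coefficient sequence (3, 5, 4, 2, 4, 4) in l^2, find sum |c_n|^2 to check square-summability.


sum |c_n|^2 = 3^2 + 5^2 + 4^2 + 2^2 + 4^2 + 4^2
= 9 + 25 + 16 + 4 + 16 + 16
= 86

86


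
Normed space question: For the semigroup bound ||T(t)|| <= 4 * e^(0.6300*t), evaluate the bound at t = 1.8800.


||T(1.8800)|| <= 4 * exp(0.6300 * 1.8800)
= 4 * exp(1.1844)
= 4 * 3.2687
= 13.0749

13.0749


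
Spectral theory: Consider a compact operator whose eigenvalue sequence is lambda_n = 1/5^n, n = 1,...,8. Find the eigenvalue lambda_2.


The eigenvalue formula gives lambda_2 = 1/5^2
= 1/25
= 0.0400

0.0400


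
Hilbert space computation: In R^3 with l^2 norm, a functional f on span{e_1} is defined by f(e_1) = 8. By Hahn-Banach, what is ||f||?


The norm of f is given by ||f|| = sup_{||x||=1} |f(x)|.
On span{e_1}, ||e_1|| = 1, so ||f|| = |f(e_1)| / ||e_1||
= |8| / 1 = 8.0000

8.0000


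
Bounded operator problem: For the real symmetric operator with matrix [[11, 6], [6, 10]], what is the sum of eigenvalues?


For a self-adjoint (symmetric) matrix, the eigenvalues are real.
The sum of eigenvalues equals the trace of the matrix.
trace = 11 + 10 = 21

21


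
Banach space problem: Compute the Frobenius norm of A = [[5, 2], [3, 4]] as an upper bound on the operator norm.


||A||_F^2 = sum a_ij^2
= 5^2 + 2^2 + 3^2 + 4^2
= 25 + 4 + 9 + 16 = 54
||A||_F = sqrt(54) = 7.3485

7.3485


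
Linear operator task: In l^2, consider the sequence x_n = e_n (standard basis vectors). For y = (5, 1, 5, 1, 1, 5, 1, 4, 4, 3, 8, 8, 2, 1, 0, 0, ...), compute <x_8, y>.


x_8 = e_8 is the standard basis vector with 1 in position 8.
<x_8, y> = y_8 = 4
As n -> infinity, <x_n, y> -> 0, confirming weak convergence of (x_n) to 0.

4


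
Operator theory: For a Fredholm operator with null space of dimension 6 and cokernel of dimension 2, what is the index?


The Fredholm index is defined as ind(T) = dim(ker T) - dim(coker T)
= 6 - 2
= 4

4


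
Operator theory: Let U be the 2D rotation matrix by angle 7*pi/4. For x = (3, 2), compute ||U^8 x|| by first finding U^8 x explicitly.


U is a rotation by theta = 7*pi/4
U^8 = rotation by 8*theta = 56*pi/4 = 0*pi/4 (mod 2*pi)
cos(0*pi/4) = 1.0000, sin(0*pi/4) = 0.0000
U^8 x = (1.0000 * 3 - 0.0000 * 2, 0.0000 * 3 + 1.0000 * 2)
= (3.0000, 2.0000)
||U^8 x|| = sqrt(3.0000^2 + 2.0000^2) = sqrt(13.0000) = 3.6056

3.6056


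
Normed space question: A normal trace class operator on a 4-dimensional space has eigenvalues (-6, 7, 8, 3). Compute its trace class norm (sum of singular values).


For a normal operator, singular values equal |eigenvalues|.
Trace norm = sum |lambda_i| = 6 + 7 + 8 + 3
= 24

24


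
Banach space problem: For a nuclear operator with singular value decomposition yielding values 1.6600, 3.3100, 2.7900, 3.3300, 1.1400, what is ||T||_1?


The nuclear norm is the sum of all singular values.
||T||_1 = 1.6600 + 3.3100 + 2.7900 + 3.3300 + 1.1400
= 12.2300

12.2300


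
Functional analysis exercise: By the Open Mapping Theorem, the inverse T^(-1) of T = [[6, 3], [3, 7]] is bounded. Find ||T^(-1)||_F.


det(T) = 6*7 - 3*3 = 33
T^(-1) = (1/33) * [[7, -3], [-3, 6]] = [[0.2121, -0.0909], [-0.0909, 0.1818]]
||T^(-1)||_F^2 = 0.2121^2 + (-0.0909)^2 + (-0.0909)^2 + 0.1818^2 = 0.0946
||T^(-1)||_F = sqrt(0.0946) = 0.3075

0.3075


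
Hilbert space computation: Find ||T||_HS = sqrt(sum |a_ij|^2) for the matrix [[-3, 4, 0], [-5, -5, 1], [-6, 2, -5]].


The Hilbert-Schmidt norm is sqrt(sum of squares of all entries).
Sum of squares = (-3)^2 + 4^2 + 0^2 + (-5)^2 + (-5)^2 + 1^2 + (-6)^2 + 2^2 + (-5)^2
= 9 + 16 + 0 + 25 + 25 + 1 + 36 + 4 + 25 = 141
||T||_HS = sqrt(141) = 11.8743

11.8743


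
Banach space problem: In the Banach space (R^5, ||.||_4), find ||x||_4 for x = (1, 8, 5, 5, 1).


The l^4 norm = (sum |x_i|^4)^(1/4)
Sum of 4th powers = 1 + 4096 + 625 + 625 + 1 = 5348
||x||_4 = (5348)^(1/4) = 8.5516

8.5516


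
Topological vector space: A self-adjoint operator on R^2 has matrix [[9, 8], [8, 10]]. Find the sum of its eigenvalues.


For a self-adjoint (symmetric) matrix, the eigenvalues are real.
The sum of eigenvalues equals the trace of the matrix.
trace = 9 + 10 = 19

19


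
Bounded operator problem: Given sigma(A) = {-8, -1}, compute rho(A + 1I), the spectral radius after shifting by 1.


Spectrum of A + 1I = {-7, 0}
Spectral radius = max |lambda| over the shifted spectrum
= max(7, 0) = 7

7


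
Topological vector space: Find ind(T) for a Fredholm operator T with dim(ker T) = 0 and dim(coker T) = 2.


The Fredholm index is defined as ind(T) = dim(ker T) - dim(coker T)
= 0 - 2
= -2

-2


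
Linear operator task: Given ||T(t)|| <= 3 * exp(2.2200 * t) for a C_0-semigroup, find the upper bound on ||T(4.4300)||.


||T(4.4300)|| <= 3 * exp(2.2200 * 4.4300)
= 3 * exp(9.8346)
= 3 * 18668.6327
= 56005.8982

56005.8982


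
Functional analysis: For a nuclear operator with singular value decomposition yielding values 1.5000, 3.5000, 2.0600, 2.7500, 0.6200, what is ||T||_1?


The nuclear norm is the sum of all singular values.
||T||_1 = 1.5000 + 3.5000 + 2.0600 + 2.7500 + 0.6200
= 10.4300

10.4300


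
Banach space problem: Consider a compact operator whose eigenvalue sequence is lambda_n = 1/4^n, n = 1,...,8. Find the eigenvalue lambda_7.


The eigenvalue formula gives lambda_7 = 1/4^7
= 1/16384
= 6.1035e-05

6.1035e-05


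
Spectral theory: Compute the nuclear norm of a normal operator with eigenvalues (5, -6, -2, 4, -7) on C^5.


For a normal operator, singular values equal |eigenvalues|.
Trace norm = sum |lambda_i| = 5 + 6 + 2 + 4 + 7
= 24

24


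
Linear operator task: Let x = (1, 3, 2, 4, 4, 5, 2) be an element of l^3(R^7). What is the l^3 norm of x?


The l^3 norm = (sum |x_i|^3)^(1/3)
Sum of 3th powers = 1 + 27 + 8 + 64 + 64 + 125 + 8 = 297
||x||_3 = (297)^(1/3) = 6.6719

6.6719


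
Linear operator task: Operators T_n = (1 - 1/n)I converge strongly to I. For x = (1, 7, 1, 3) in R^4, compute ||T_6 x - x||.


T_6 x - x = (1 - 1/6)x - x = -x/6
||x|| = sqrt(60) = 7.7460
||T_6 x - x|| = ||x||/6 = 7.7460/6 = 1.2910

1.2910


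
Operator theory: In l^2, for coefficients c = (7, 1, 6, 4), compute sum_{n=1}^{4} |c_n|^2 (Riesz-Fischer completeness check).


sum |c_n|^2 = 7^2 + 1^2 + 6^2 + 4^2
= 49 + 1 + 36 + 16
= 102

102


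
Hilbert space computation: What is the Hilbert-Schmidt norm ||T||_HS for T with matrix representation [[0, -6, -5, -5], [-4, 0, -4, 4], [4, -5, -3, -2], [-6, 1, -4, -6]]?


The Hilbert-Schmidt norm is sqrt(sum of squares of all entries).
Sum of squares = 0^2 + (-6)^2 + (-5)^2 + (-5)^2 + (-4)^2 + 0^2 + (-4)^2 + 4^2 + 4^2 + (-5)^2 + (-3)^2 + (-2)^2 + (-6)^2 + 1^2 + (-4)^2 + (-6)^2
= 0 + 36 + 25 + 25 + 16 + 0 + 16 + 16 + 16 + 25 + 9 + 4 + 36 + 1 + 16 + 36 = 277
||T||_HS = sqrt(277) = 16.6433

16.6433


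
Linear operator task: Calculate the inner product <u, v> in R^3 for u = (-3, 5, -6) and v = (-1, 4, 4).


Computing the standard inner product <u, v> = sum u_i * v_i
= -3*-1 + 5*4 + -6*4
= 3 + 20 + -24
= -1

-1


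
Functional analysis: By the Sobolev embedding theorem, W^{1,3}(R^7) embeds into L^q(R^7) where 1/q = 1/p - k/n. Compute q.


Using the Sobolev embedding formula: 1/q = 1/p - k/n
1/q = 1/3 - 1/7 = 4/21
q = 1/(4/21) = 21/4 = 5.2500

5.2500


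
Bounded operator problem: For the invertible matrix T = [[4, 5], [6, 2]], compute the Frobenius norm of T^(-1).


det(T) = 4*2 - 5*6 = -22
T^(-1) = (1/-22) * [[2, -5], [-6, 4]] = [[-0.0909, 0.2273], [0.2727, -0.1818]]
||T^(-1)||_F^2 = (-0.0909)^2 + 0.2273^2 + 0.2727^2 + (-0.1818)^2 = 0.1674
||T^(-1)||_F = sqrt(0.1674) = 0.4091

0.4091


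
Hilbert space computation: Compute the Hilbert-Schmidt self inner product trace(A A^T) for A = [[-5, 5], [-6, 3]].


trace(A * A^T) = sum of squares of all entries
= (-5)^2 + 5^2 + (-6)^2 + 3^2
= 25 + 25 + 36 + 9
= 95

95


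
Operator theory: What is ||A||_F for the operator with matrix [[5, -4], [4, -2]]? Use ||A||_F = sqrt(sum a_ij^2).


||A||_F^2 = sum a_ij^2
= 5^2 + (-4)^2 + 4^2 + (-2)^2
= 25 + 16 + 16 + 4 = 61
||A||_F = sqrt(61) = 7.8102

7.8102


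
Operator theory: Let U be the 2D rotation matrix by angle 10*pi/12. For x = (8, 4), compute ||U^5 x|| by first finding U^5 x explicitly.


U is a rotation by theta = 10*pi/12
U^5 = rotation by 5*theta = 50*pi/12 = 2*pi/12 (mod 2*pi)
cos(2*pi/12) = 0.8660, sin(2*pi/12) = 0.5000
U^5 x = (0.8660 * 8 - 0.5000 * 4, 0.5000 * 8 + 0.8660 * 4)
= (4.9282, 7.4641)
||U^5 x|| = sqrt(4.9282^2 + 7.4641^2) = sqrt(80.0000) = 8.9443

8.9443


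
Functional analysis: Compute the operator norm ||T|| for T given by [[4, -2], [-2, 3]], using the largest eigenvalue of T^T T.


A^T A = [[20, -14], [-14, 13]]
trace(A^T A) = 33, det(A^T A) = 64
discriminant = 33^2 - 4*64 = 833
Largest eigenvalue of A^T A = (trace + sqrt(disc))/2 = 30.9309
||T|| = sqrt(30.9309) = 5.5616

5.5616


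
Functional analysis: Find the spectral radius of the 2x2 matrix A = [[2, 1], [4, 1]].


For a 2x2 matrix, eigenvalues satisfy lambda^2 - (trace)*lambda + det = 0
trace = 2 + 1 = 3
det = 2*1 - 1*4 = -2
discriminant = 3^2 - 4*(-2) = 17
spectral radius = max |eigenvalue| = 3.5616

3.5616


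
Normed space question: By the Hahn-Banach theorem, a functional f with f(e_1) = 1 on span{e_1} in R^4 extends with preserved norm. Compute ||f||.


The norm of f is given by ||f|| = sup_{||x||=1} |f(x)|.
On span{e_1}, ||e_1|| = 1, so ||f|| = |f(e_1)| / ||e_1||
= |1| / 1 = 1.0000

1.0000


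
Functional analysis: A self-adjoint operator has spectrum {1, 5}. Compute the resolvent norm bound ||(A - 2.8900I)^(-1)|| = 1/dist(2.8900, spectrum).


dist(2.8900, {1, 5}) = min(|2.8900 - 1|, |2.8900 - 5|)
= min(1.8900, 2.1100) = 1.8900
Resolvent bound = 1/1.8900 = 0.5291

0.5291


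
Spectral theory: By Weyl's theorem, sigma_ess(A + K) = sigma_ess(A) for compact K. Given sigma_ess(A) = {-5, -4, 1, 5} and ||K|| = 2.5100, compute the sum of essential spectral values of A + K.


By Weyl's theorem, the essential spectrum is invariant under compact perturbations.
sigma_ess(A + K) = sigma_ess(A) = {-5, -4, 1, 5}
Sum = -5 + -4 + 1 + 5 = -3

-3


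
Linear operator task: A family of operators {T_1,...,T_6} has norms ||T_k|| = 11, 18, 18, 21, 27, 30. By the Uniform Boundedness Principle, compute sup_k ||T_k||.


By the Uniform Boundedness Principle, the supremum of norms is finite.
sup_k ||T_k|| = max(11, 18, 18, 21, 27, 30) = 30

30


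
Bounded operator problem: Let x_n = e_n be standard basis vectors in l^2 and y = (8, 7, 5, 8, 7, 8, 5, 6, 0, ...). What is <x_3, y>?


x_3 = e_3 is the standard basis vector with 1 in position 3.
<x_3, y> = y_3 = 5
As n -> infinity, <x_n, y> -> 0, confirming weak convergence of (x_n) to 0.

5


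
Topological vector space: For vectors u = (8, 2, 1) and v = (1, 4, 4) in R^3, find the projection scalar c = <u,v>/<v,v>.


Computing <u,v> = 8*1 + 2*4 + 1*4 = 20
Computing <v,v> = 1^2 + 4^2 + 4^2 = 33
Projection coefficient = 20/33 = 0.6061

0.6061


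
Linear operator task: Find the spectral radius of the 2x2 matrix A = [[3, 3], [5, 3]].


For a 2x2 matrix, eigenvalues satisfy lambda^2 - (trace)*lambda + det = 0
trace = 3 + 3 = 6
det = 3*3 - 3*5 = -6
discriminant = 6^2 - 4*(-6) = 60
spectral radius = max |eigenvalue| = 6.8730

6.8730


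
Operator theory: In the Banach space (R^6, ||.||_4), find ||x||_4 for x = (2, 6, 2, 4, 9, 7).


The l^4 norm = (sum |x_i|^4)^(1/4)
Sum of 4th powers = 16 + 1296 + 16 + 256 + 6561 + 2401 = 10546
||x||_4 = (10546)^(1/4) = 10.1338

10.1338


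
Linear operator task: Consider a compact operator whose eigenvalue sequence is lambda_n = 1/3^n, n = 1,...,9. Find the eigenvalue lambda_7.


The eigenvalue formula gives lambda_7 = 1/3^7
= 1/2187
= 4.5725e-04

4.5725e-04


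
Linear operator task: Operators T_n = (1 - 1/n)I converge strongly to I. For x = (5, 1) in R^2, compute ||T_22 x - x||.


T_22 x - x = (1 - 1/22)x - x = -x/22
||x|| = sqrt(26) = 5.0990
||T_22 x - x|| = ||x||/22 = 5.0990/22 = 0.2318

0.2318


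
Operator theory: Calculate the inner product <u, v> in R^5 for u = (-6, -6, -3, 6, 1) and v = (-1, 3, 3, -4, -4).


Computing the standard inner product <u, v> = sum u_i * v_i
= -6*-1 + -6*3 + -3*3 + 6*-4 + 1*-4
= 6 + -18 + -9 + -24 + -4
= -49

-49


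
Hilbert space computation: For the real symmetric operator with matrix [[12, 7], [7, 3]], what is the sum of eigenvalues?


For a self-adjoint (symmetric) matrix, the eigenvalues are real.
The sum of eigenvalues equals the trace of the matrix.
trace = 12 + 3 = 15

15


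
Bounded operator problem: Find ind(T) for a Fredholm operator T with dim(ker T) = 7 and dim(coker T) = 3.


The Fredholm index is defined as ind(T) = dim(ker T) - dim(coker T)
= 7 - 3
= 4

4


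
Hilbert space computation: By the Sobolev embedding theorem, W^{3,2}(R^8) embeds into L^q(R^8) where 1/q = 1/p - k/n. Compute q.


Using the Sobolev embedding formula: 1/q = 1/p - k/n
1/q = 1/2 - 3/8 = 1/8
q = 1/(1/8) = 8

8.0000


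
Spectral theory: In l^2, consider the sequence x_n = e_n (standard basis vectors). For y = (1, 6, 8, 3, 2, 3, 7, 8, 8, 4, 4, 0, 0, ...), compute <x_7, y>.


x_7 = e_7 is the standard basis vector with 1 in position 7.
<x_7, y> = y_7 = 7
As n -> infinity, <x_n, y> -> 0, confirming weak convergence of (x_n) to 0.

7


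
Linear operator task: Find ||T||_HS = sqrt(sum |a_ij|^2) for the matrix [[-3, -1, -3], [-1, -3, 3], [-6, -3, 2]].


The Hilbert-Schmidt norm is sqrt(sum of squares of all entries).
Sum of squares = (-3)^2 + (-1)^2 + (-3)^2 + (-1)^2 + (-3)^2 + 3^2 + (-6)^2 + (-3)^2 + 2^2
= 9 + 1 + 9 + 1 + 9 + 9 + 36 + 9 + 4 = 87
||T||_HS = sqrt(87) = 9.3274

9.3274


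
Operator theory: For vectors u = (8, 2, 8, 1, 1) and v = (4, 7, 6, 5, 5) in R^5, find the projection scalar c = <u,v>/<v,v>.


Computing <u,v> = 8*4 + 2*7 + 8*6 + 1*5 + 1*5 = 104
Computing <v,v> = 4^2 + 7^2 + 6^2 + 5^2 + 5^2 = 151
Projection coefficient = 104/151 = 0.6887

0.6887


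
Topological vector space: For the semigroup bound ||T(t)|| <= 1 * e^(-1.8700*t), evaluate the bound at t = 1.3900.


||T(1.3900)|| <= 1 * exp(-1.8700 * 1.3900)
= 1 * exp(-2.5993)
= 1 * 0.0743
= 0.0743

0.0743


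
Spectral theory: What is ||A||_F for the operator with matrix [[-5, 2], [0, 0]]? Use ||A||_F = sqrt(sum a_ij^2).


||A||_F^2 = sum a_ij^2
= (-5)^2 + 2^2 + 0^2 + 0^2
= 25 + 4 + 0 + 0 = 29
||A||_F = sqrt(29) = 5.3852

5.3852


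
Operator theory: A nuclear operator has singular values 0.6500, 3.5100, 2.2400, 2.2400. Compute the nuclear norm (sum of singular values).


The nuclear norm is the sum of all singular values.
||T||_1 = 0.6500 + 3.5100 + 2.2400 + 2.2400
= 8.6400

8.6400


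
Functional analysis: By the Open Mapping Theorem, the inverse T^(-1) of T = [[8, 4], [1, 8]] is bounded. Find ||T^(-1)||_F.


det(T) = 8*8 - 4*1 = 60
T^(-1) = (1/60) * [[8, -4], [-1, 8]] = [[0.1333, -0.0667], [-0.0167, 0.1333]]
||T^(-1)||_F^2 = 0.1333^2 + (-0.0667)^2 + (-0.0167)^2 + 0.1333^2 = 0.0403
||T^(-1)||_F = sqrt(0.0403) = 0.2007

0.2007


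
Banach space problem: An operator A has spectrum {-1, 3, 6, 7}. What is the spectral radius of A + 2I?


Spectrum of A + 2I = {1, 5, 8, 9}
Spectral radius = max |lambda| over the shifted spectrum
= max(1, 5, 8, 9) = 9

9


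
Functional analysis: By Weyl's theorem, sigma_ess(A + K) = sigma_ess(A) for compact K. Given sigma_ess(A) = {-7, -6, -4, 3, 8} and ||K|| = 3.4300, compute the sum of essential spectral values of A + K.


By Weyl's theorem, the essential spectrum is invariant under compact perturbations.
sigma_ess(A + K) = sigma_ess(A) = {-7, -6, -4, 3, 8}
Sum = -7 + -6 + -4 + 3 + 8 = -6

-6


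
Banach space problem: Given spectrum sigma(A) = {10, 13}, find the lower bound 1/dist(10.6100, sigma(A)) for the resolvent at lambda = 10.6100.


dist(10.6100, {10, 13}) = min(|10.6100 - 10|, |10.6100 - 13|)
= min(0.6100, 2.3900) = 0.6100
Resolvent bound = 1/0.6100 = 1.6393

1.6393


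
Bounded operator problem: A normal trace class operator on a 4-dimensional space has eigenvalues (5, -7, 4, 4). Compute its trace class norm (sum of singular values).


For a normal operator, singular values equal |eigenvalues|.
Trace norm = sum |lambda_i| = 5 + 7 + 4 + 4
= 20

20


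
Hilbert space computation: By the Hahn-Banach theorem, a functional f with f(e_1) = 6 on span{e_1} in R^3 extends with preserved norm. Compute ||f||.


The norm of f is given by ||f|| = sup_{||x||=1} |f(x)|.
On span{e_1}, ||e_1|| = 1, so ||f|| = |f(e_1)| / ||e_1||
= |6| / 1 = 6.0000

6.0000


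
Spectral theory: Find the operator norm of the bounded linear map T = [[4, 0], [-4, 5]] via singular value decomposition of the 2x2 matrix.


A^T A = [[32, -20], [-20, 25]]
trace(A^T A) = 57, det(A^T A) = 400
discriminant = 57^2 - 4*400 = 1649
Largest eigenvalue of A^T A = (trace + sqrt(disc))/2 = 48.8039
||T|| = sqrt(48.8039) = 6.9860

6.9860


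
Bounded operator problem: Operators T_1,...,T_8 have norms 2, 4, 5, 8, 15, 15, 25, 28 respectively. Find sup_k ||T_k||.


By the Uniform Boundedness Principle, the supremum of norms is finite.
sup_k ||T_k|| = max(2, 4, 5, 8, 15, 15, 25, 28) = 28

28


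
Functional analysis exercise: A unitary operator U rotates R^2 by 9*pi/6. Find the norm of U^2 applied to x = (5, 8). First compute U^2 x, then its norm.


U is a rotation by theta = 9*pi/6
U^2 = rotation by 2*theta = 18*pi/6 = 6*pi/6 (mod 2*pi)
cos(6*pi/6) = -1.0000, sin(6*pi/6) = 0.0000
U^2 x = (-1.0000 * 5 - 0.0000 * 8, 0.0000 * 5 + -1.0000 * 8)
= (-5.0000, -8.0000)
||U^2 x|| = sqrt((-5.0000)^2 + (-8.0000)^2) = sqrt(89.0000) = 9.4340

9.4340


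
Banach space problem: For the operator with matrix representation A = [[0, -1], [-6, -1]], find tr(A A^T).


trace(A * A^T) = sum of squares of all entries
= 0^2 + (-1)^2 + (-6)^2 + (-1)^2
= 0 + 1 + 36 + 1
= 38

38


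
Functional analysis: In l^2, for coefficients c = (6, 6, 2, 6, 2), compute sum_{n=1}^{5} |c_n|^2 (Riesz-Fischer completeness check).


sum |c_n|^2 = 6^2 + 6^2 + 2^2 + 6^2 + 2^2
= 36 + 36 + 4 + 36 + 4
= 116

116


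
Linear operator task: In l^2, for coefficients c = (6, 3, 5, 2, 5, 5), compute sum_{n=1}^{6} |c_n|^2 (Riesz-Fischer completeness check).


sum |c_n|^2 = 6^2 + 3^2 + 5^2 + 2^2 + 5^2 + 5^2
= 36 + 9 + 25 + 4 + 25 + 25
= 124

124


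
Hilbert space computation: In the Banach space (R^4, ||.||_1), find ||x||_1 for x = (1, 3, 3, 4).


The l^1 norm equals the sum of absolute values of all components.
||x||_1 = 1 + 3 + 3 + 4
= 11

11.0000


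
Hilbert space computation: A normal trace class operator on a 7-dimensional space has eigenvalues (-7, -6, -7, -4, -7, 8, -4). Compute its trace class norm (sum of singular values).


For a normal operator, singular values equal |eigenvalues|.
Trace norm = sum |lambda_i| = 7 + 6 + 7 + 4 + 7 + 8 + 4
= 43

43


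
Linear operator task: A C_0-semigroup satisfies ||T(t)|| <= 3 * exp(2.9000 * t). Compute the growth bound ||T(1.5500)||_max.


||T(1.5500)|| <= 3 * exp(2.9000 * 1.5500)
= 3 * exp(4.4950)
= 3 * 89.5682
= 268.7045

268.7045


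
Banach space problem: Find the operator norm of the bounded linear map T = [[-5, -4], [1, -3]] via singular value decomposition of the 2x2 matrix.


A^T A = [[26, 17], [17, 25]]
trace(A^T A) = 51, det(A^T A) = 361
discriminant = 51^2 - 4*361 = 1157
Largest eigenvalue of A^T A = (trace + sqrt(disc))/2 = 42.5074
||T|| = sqrt(42.5074) = 6.5198

6.5198


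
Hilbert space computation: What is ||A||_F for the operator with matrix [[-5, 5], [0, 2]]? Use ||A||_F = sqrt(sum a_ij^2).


||A||_F^2 = sum a_ij^2
= (-5)^2 + 5^2 + 0^2 + 2^2
= 25 + 25 + 0 + 4 = 54
||A||_F = sqrt(54) = 7.3485

7.3485


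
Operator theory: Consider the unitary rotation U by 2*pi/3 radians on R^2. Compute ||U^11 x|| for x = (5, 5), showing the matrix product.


U is a rotation by theta = 2*pi/3
U^11 = rotation by 11*theta = 22*pi/3 = 4*pi/3 (mod 2*pi)
cos(4*pi/3) = -0.5000, sin(4*pi/3) = -0.8660
U^11 x = (-0.5000 * 5 - -0.8660 * 5, -0.8660 * 5 + -0.5000 * 5)
= (1.8301, -6.8301)
||U^11 x|| = sqrt(1.8301^2 + (-6.8301)^2) = sqrt(50.0000) = 7.0711

7.0711


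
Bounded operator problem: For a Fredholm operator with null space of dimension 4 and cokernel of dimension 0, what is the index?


The Fredholm index is defined as ind(T) = dim(ker T) - dim(coker T)
= 4 - 0
= 4

4


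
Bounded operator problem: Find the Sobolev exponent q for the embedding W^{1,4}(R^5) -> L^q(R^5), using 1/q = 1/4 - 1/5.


Using the Sobolev embedding formula: 1/q = 1/p - k/n
1/q = 1/4 - 1/5 = 1/20
q = 1/(1/20) = 20

20.0000


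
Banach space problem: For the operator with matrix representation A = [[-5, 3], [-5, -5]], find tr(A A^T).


trace(A * A^T) = sum of squares of all entries
= (-5)^2 + 3^2 + (-5)^2 + (-5)^2
= 25 + 9 + 25 + 25
= 84

84


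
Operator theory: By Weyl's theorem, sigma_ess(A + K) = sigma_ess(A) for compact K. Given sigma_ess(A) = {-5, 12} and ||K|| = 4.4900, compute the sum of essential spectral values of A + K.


By Weyl's theorem, the essential spectrum is invariant under compact perturbations.
sigma_ess(A + K) = sigma_ess(A) = {-5, 12}
Sum = -5 + 12 = 7

7


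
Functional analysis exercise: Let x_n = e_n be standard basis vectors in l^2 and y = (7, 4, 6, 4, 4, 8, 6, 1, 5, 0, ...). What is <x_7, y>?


x_7 = e_7 is the standard basis vector with 1 in position 7.
<x_7, y> = y_7 = 6
As n -> infinity, <x_n, y> -> 0, confirming weak convergence of (x_n) to 0.

6


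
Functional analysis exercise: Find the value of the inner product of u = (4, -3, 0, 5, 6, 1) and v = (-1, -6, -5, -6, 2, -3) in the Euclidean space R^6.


Computing the standard inner product <u, v> = sum u_i * v_i
= 4*-1 + -3*-6 + 0*-5 + 5*-6 + 6*2 + 1*-3
= -4 + 18 + 0 + -30 + 12 + -3
= -7

-7


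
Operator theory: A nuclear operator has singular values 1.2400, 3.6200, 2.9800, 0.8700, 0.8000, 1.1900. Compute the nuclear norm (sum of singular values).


The nuclear norm is the sum of all singular values.
||T||_1 = 1.2400 + 3.6200 + 2.9800 + 0.8700 + 0.8000 + 1.1900
= 10.7000

10.7000


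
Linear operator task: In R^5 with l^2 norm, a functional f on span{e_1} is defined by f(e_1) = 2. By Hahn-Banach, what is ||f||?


The norm of f is given by ||f|| = sup_{||x||=1} |f(x)|.
On span{e_1}, ||e_1|| = 1, so ||f|| = |f(e_1)| / ||e_1||
= |2| / 1 = 2.0000

2.0000


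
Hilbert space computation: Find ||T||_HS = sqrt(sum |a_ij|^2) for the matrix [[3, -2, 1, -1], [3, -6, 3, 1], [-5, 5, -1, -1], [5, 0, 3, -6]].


The Hilbert-Schmidt norm is sqrt(sum of squares of all entries).
Sum of squares = 3^2 + (-2)^2 + 1^2 + (-1)^2 + 3^2 + (-6)^2 + 3^2 + 1^2 + (-5)^2 + 5^2 + (-1)^2 + (-1)^2 + 5^2 + 0^2 + 3^2 + (-6)^2
= 9 + 4 + 1 + 1 + 9 + 36 + 9 + 1 + 25 + 25 + 1 + 1 + 25 + 0 + 9 + 36 = 192
||T||_HS = sqrt(192) = 13.8564

13.8564


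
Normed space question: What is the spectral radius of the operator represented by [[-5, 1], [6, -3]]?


For a 2x2 matrix, eigenvalues satisfy lambda^2 - (trace)*lambda + det = 0
trace = -5 + -3 = -8
det = -5*-3 - 1*6 = 9
discriminant = (-8)^2 - 4*(9) = 28
spectral radius = max |eigenvalue| = 6.6458

6.6458


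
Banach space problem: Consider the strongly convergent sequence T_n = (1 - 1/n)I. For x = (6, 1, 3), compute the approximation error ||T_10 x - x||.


T_10 x - x = (1 - 1/10)x - x = -x/10
||x|| = sqrt(46) = 6.7823
||T_10 x - x|| = ||x||/10 = 6.7823/10 = 0.6782

0.6782


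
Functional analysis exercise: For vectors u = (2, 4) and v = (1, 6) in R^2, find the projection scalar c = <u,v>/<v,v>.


Computing <u,v> = 2*1 + 4*6 = 26
Computing <v,v> = 1^2 + 6^2 = 37
Projection coefficient = 26/37 = 0.7027

0.7027


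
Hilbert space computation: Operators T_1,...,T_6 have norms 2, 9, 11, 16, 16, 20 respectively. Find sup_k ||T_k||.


By the Uniform Boundedness Principle, the supremum of norms is finite.
sup_k ||T_k|| = max(2, 9, 11, 16, 16, 20) = 20

20


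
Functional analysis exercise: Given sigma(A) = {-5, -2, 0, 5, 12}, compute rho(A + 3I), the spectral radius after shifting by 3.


Spectrum of A + 3I = {-2, 1, 3, 8, 15}
Spectral radius = max |lambda| over the shifted spectrum
= max(2, 1, 3, 8, 15) = 15

15


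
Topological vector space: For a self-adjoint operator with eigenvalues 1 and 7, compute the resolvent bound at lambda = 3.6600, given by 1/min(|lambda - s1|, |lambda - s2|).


dist(3.6600, {1, 7}) = min(|3.6600 - 1|, |3.6600 - 7|)
= min(2.6600, 3.3400) = 2.6600
Resolvent bound = 1/2.6600 = 0.3759

0.3759


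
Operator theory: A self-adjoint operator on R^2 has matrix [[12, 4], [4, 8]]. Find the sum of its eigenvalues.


For a self-adjoint (symmetric) matrix, the eigenvalues are real.
The sum of eigenvalues equals the trace of the matrix.
trace = 12 + 8 = 20

20


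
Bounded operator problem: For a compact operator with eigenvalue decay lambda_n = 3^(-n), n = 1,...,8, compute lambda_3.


The eigenvalue formula gives lambda_3 = 1/3^3
= 1/27
= 0.0370

0.0370


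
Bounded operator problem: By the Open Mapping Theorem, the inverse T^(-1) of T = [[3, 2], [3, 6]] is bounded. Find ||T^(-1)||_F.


det(T) = 3*6 - 2*3 = 12
T^(-1) = (1/12) * [[6, -2], [-3, 3]] = [[0.5000, -0.1667], [-0.2500, 0.2500]]
||T^(-1)||_F^2 = 0.5000^2 + (-0.1667)^2 + (-0.2500)^2 + 0.2500^2 = 0.4028
||T^(-1)||_F = sqrt(0.4028) = 0.6346

0.6346


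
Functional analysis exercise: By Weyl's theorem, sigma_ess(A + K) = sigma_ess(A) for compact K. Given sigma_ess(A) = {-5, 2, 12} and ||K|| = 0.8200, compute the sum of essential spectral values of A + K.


By Weyl's theorem, the essential spectrum is invariant under compact perturbations.
sigma_ess(A + K) = sigma_ess(A) = {-5, 2, 12}
Sum = -5 + 2 + 12 = 9

9


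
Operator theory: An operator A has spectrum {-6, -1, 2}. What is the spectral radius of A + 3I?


Spectrum of A + 3I = {-3, 2, 5}
Spectral radius = max |lambda| over the shifted spectrum
= max(3, 2, 5) = 5

5


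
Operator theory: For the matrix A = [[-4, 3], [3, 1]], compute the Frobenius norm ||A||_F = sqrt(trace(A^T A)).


||A||_F^2 = sum a_ij^2
= (-4)^2 + 3^2 + 3^2 + 1^2
= 16 + 9 + 9 + 1 = 35
||A||_F = sqrt(35) = 5.9161

5.9161


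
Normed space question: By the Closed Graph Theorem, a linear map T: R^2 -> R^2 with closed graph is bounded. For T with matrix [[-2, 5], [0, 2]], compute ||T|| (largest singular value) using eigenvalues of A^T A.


A^T A = [[4, -10], [-10, 29]]
trace(A^T A) = 33, det(A^T A) = 16
discriminant = 33^2 - 4*16 = 1025
Largest eigenvalue of A^T A = (trace + sqrt(disc))/2 = 32.5078
||T|| = sqrt(32.5078) = 5.7016

5.7016


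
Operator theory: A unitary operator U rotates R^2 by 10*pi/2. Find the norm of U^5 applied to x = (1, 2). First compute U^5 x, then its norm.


U is a rotation by theta = 10*pi/2
U^5 = rotation by 5*theta = 50*pi/2 = 2*pi/2 (mod 2*pi)
cos(2*pi/2) = -1.0000, sin(2*pi/2) = 0.0000
U^5 x = (-1.0000 * 1 - 0.0000 * 2, 0.0000 * 1 + -1.0000 * 2)
= (-1.0000, -2.0000)
||U^5 x|| = sqrt((-1.0000)^2 + (-2.0000)^2) = sqrt(5.0000) = 2.2361

2.2361


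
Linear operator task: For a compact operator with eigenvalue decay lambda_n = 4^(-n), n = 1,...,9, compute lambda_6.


The eigenvalue formula gives lambda_6 = 1/4^6
= 1/4096
= 2.4414e-04

2.4414e-04


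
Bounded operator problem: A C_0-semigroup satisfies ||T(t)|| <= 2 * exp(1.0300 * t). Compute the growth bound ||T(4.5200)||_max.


||T(4.5200)|| <= 2 * exp(1.0300 * 4.5200)
= 2 * exp(4.6556)
= 2 * 105.1723
= 210.3446

210.3446


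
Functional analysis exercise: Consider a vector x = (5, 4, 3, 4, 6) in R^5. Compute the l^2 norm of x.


The l^2 norm = (sum |x_i|^2)^(1/2)
Sum of 2th powers = 25 + 16 + 9 + 16 + 36 = 102
||x||_2 = (102)^(1/2) = 10.0995

10.0995


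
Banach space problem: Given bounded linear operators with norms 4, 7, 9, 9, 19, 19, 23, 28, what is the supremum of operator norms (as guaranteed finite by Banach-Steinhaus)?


By the Uniform Boundedness Principle, the supremum of norms is finite.
sup_k ||T_k|| = max(4, 7, 9, 9, 19, 19, 23, 28) = 28

28


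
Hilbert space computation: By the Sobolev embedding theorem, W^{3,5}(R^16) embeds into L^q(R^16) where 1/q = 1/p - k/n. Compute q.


Using the Sobolev embedding formula: 1/q = 1/p - k/n
1/q = 1/5 - 3/16 = 1/80
q = 1/(1/80) = 80

80.0000


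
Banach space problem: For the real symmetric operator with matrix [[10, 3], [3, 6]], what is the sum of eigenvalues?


For a self-adjoint (symmetric) matrix, the eigenvalues are real.
The sum of eigenvalues equals the trace of the matrix.
trace = 10 + 6 = 16

16


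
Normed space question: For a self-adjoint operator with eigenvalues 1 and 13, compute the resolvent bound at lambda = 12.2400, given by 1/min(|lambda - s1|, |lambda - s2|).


dist(12.2400, {1, 13}) = min(|12.2400 - 1|, |12.2400 - 13|)
= min(11.2400, 0.7600) = 0.7600
Resolvent bound = 1/0.7600 = 1.3158

1.3158


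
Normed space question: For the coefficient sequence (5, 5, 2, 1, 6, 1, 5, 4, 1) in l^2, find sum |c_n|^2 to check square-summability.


sum |c_n|^2 = 5^2 + 5^2 + 2^2 + 1^2 + 6^2 + 1^2 + 5^2 + 4^2 + 1^2
= 25 + 25 + 4 + 1 + 36 + 1 + 25 + 16 + 1
= 134

134


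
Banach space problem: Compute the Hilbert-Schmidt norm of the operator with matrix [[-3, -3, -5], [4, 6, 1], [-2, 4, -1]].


The Hilbert-Schmidt norm is sqrt(sum of squares of all entries).
Sum of squares = (-3)^2 + (-3)^2 + (-5)^2 + 4^2 + 6^2 + 1^2 + (-2)^2 + 4^2 + (-1)^2
= 9 + 9 + 25 + 16 + 36 + 1 + 4 + 16 + 1 = 117
||T||_HS = sqrt(117) = 10.8167

10.8167


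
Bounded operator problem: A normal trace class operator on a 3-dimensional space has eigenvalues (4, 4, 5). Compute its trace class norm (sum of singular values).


For a normal operator, singular values equal |eigenvalues|.
Trace norm = sum |lambda_i| = 4 + 4 + 5
= 13

13


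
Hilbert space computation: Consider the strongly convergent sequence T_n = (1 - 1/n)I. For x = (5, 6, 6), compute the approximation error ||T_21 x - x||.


T_21 x - x = (1 - 1/21)x - x = -x/21
||x|| = sqrt(97) = 9.8489
||T_21 x - x|| = ||x||/21 = 9.8489/21 = 0.4690

0.4690


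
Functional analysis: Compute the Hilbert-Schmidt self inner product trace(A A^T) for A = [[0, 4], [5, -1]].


trace(A * A^T) = sum of squares of all entries
= 0^2 + 4^2 + 5^2 + (-1)^2
= 0 + 16 + 25 + 1
= 42

42


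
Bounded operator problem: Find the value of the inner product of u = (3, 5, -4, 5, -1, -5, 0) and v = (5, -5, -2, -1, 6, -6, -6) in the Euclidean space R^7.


Computing the standard inner product <u, v> = sum u_i * v_i
= 3*5 + 5*-5 + -4*-2 + 5*-1 + -1*6 + -5*-6 + 0*-6
= 15 + -25 + 8 + -5 + -6 + 30 + 0
= 17

17


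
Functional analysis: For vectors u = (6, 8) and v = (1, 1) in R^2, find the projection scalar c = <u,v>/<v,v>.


Computing <u,v> = 6*1 + 8*1 = 14
Computing <v,v> = 1^2 + 1^2 = 2
Projection coefficient = 14/2 = 7.0000

7.0000


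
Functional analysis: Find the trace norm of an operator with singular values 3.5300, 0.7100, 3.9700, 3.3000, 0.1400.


The nuclear norm is the sum of all singular values.
||T||_1 = 3.5300 + 0.7100 + 3.9700 + 3.3000 + 0.1400
= 11.6500

11.6500


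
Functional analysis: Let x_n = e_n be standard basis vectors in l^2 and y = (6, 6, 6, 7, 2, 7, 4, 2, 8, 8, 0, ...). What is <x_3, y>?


x_3 = e_3 is the standard basis vector with 1 in position 3.
<x_3, y> = y_3 = 6
As n -> infinity, <x_n, y> -> 0, confirming weak convergence of (x_n) to 0.

6


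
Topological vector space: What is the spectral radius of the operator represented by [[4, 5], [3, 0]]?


For a 2x2 matrix, eigenvalues satisfy lambda^2 - (trace)*lambda + det = 0
trace = 4 + 0 = 4
det = 4*0 - 5*3 = -15
discriminant = 4^2 - 4*(-15) = 76
spectral radius = max |eigenvalue| = 6.3589

6.3589


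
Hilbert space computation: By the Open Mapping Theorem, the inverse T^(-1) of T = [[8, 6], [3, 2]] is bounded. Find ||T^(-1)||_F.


det(T) = 8*2 - 6*3 = -2
T^(-1) = (1/-2) * [[2, -6], [-3, 8]] = [[-1.0000, 3.0000], [1.5000, -4.0000]]
||T^(-1)||_F^2 = (-1.0000)^2 + 3.0000^2 + 1.5000^2 + (-4.0000)^2 = 28.2500
||T^(-1)||_F = sqrt(28.2500) = 5.3151

5.3151


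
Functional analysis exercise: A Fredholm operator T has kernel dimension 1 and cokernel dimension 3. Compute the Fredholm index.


The Fredholm index is defined as ind(T) = dim(ker T) - dim(coker T)
= 1 - 3
= -2

-2


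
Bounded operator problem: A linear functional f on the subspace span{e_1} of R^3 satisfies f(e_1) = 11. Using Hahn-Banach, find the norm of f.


The norm of f is given by ||f|| = sup_{||x||=1} |f(x)|.
On span{e_1}, ||e_1|| = 1, so ||f|| = |f(e_1)| / ||e_1||
= |11| / 1 = 11.0000

11.0000


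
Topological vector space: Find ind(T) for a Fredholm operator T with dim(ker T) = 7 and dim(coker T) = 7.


The Fredholm index is defined as ind(T) = dim(ker T) - dim(coker T)
= 7 - 7
= 0

0


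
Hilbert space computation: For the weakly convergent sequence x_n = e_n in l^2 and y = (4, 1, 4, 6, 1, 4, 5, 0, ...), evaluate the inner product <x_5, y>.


x_5 = e_5 is the standard basis vector with 1 in position 5.
<x_5, y> = y_5 = 1
As n -> infinity, <x_n, y> -> 0, confirming weak convergence of (x_n) to 0.

1


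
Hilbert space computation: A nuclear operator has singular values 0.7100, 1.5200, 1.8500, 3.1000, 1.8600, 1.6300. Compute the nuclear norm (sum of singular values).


The nuclear norm is the sum of all singular values.
||T||_1 = 0.7100 + 1.5200 + 1.8500 + 3.1000 + 1.8600 + 1.6300
= 10.6700

10.6700


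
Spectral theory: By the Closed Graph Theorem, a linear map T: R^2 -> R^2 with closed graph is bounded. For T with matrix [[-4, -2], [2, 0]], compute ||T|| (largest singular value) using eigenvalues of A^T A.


A^T A = [[20, 8], [8, 4]]
trace(A^T A) = 24, det(A^T A) = 16
discriminant = 24^2 - 4*16 = 512
Largest eigenvalue of A^T A = (trace + sqrt(disc))/2 = 23.3137
||T|| = sqrt(23.3137) = 4.8284

4.8284


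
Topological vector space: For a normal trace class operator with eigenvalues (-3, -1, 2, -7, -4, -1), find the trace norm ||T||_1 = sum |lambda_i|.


For a normal operator, singular values equal |eigenvalues|.
Trace norm = sum |lambda_i| = 3 + 1 + 2 + 7 + 4 + 1
= 18

18


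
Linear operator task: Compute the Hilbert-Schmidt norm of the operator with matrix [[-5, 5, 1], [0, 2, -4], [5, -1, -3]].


The Hilbert-Schmidt norm is sqrt(sum of squares of all entries).
Sum of squares = (-5)^2 + 5^2 + 1^2 + 0^2 + 2^2 + (-4)^2 + 5^2 + (-1)^2 + (-3)^2
= 25 + 25 + 1 + 0 + 4 + 16 + 25 + 1 + 9 = 106
||T||_HS = sqrt(106) = 10.2956

10.2956


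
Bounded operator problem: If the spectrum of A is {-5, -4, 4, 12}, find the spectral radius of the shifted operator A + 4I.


Spectrum of A + 4I = {-1, 0, 8, 16}
Spectral radius = max |lambda| over the shifted spectrum
= max(1, 0, 8, 16) = 16

16


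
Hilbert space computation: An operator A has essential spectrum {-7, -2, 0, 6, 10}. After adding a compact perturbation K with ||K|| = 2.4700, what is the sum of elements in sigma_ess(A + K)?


By Weyl's theorem, the essential spectrum is invariant under compact perturbations.
sigma_ess(A + K) = sigma_ess(A) = {-7, -2, 0, 6, 10}
Sum = -7 + -2 + 0 + 6 + 10 = 7

7


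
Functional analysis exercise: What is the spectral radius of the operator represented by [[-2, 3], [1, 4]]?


For a 2x2 matrix, eigenvalues satisfy lambda^2 - (trace)*lambda + det = 0
trace = -2 + 4 = 2
det = -2*4 - 3*1 = -11
discriminant = 2^2 - 4*(-11) = 48
spectral radius = max |eigenvalue| = 4.4641

4.4641


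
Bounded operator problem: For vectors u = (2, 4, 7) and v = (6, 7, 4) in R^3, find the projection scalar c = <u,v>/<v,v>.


Computing <u,v> = 2*6 + 4*7 + 7*4 = 68
Computing <v,v> = 6^2 + 7^2 + 4^2 = 101
Projection coefficient = 68/101 = 0.6733

0.6733


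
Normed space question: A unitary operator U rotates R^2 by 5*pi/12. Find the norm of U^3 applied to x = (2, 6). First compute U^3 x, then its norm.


U is a rotation by theta = 5*pi/12
U^3 = rotation by 3*theta = 15*pi/12
cos(15*pi/12) = -0.7071, sin(15*pi/12) = -0.7071
U^3 x = (-0.7071 * 2 - -0.7071 * 6, -0.7071 * 2 + -0.7071 * 6)
= (2.8284, -5.6569)
||U^3 x|| = sqrt(2.8284^2 + (-5.6569)^2) = sqrt(40.0000) = 6.3246

6.3246


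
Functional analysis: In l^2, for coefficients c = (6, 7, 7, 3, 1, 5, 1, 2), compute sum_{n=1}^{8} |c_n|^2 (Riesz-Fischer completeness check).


sum |c_n|^2 = 6^2 + 7^2 + 7^2 + 3^2 + 1^2 + 5^2 + 1^2 + 2^2
= 36 + 49 + 49 + 9 + 1 + 25 + 1 + 4
= 174

174


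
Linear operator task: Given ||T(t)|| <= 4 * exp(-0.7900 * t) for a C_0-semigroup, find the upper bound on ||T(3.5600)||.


||T(3.5600)|| <= 4 * exp(-0.7900 * 3.5600)
= 4 * exp(-2.8124)
= 4 * 0.0601
= 0.2402

0.2402


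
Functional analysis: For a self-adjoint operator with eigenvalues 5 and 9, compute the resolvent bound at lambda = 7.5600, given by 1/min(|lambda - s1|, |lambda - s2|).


dist(7.5600, {5, 9}) = min(|7.5600 - 5|, |7.5600 - 9|)
= min(2.5600, 1.4400) = 1.4400
Resolvent bound = 1/1.4400 = 0.6944

0.6944


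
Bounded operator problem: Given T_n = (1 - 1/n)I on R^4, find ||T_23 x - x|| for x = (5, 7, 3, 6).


T_23 x - x = (1 - 1/23)x - x = -x/23
||x|| = sqrt(119) = 10.9087
||T_23 x - x|| = ||x||/23 = 10.9087/23 = 0.4743

0.4743


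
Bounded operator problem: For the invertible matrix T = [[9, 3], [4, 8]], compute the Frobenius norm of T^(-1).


det(T) = 9*8 - 3*4 = 60
T^(-1) = (1/60) * [[8, -3], [-4, 9]] = [[0.1333, -0.0500], [-0.0667, 0.1500]]
||T^(-1)||_F^2 = 0.1333^2 + (-0.0500)^2 + (-0.0667)^2 + 0.1500^2 = 0.0472
||T^(-1)||_F = sqrt(0.0472) = 0.2173

0.2173


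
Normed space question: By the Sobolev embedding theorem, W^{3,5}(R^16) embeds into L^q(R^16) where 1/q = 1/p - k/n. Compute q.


Using the Sobolev embedding formula: 1/q = 1/p - k/n
1/q = 1/5 - 3/16 = 1/80
q = 1/(1/80) = 80

80.0000


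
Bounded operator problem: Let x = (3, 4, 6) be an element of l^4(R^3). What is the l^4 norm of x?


The l^4 norm = (sum |x_i|^4)^(1/4)
Sum of 4th powers = 81 + 256 + 1296 = 1633
||x||_4 = (1633)^(1/4) = 6.3569

6.3569
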